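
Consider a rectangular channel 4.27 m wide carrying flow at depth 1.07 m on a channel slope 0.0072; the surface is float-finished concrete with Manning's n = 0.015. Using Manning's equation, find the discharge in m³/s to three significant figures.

20.6 m³/s

A = b·y = 4.27 × 1.07 = 4.569 m²
P = b + 2y = 4.27 + 2×1.07 = 6.410 m
R = A/P = 4.569/6.410 = 0.7128 m
Q = (1/n)·A·R^(2/3)·S^(1/2) = (1/0.015) × 4.569 × 0.7128^(2/3) × 0.0072^(1/2) = 20.62 m³/s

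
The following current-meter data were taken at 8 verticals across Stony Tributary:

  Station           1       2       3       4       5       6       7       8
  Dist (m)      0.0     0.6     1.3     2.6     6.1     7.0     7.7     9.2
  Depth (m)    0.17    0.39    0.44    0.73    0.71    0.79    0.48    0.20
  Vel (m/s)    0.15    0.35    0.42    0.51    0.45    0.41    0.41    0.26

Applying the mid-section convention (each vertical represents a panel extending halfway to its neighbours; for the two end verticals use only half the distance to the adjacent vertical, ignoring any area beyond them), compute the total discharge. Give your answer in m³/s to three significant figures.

w_1 = (0.6 − 0.0)/2 = 0.3 m; q_1 = 0.15 × 0.17 × 0.3 = 0.007650 m³/s
w_2 = (1.3 − 0.0)/2 = 0.65 m; q_2 = 0.35 × 0.39 × 0.65 = 0.08873 m³/s
w_3 = (2.6 − 0.6)/2 = 1 m; q_3 = 0.42 × 0.44 × 1 = 0.1848 m³/s
w_4 = (6.1 − 1.3)/2 = 2.4 m; q_4 = 0.51 × 0.73 × 2.4 = 0.8935 m³/s
w_5 = (7.0 − 2.6)/2 = 2.2 m; q_5 = 0.45 × 0.71 × 2.2 = 0.7029 m³/s
w_6 = (7.7 − 6.1)/2 = 0.8 m; q_6 = 0.41 × 0.79 × 0.8 = 0.2591 m³/s
w_7 = (9.2 − 7.0)/2 = 1.1 m; q_7 = 0.41 × 0.48 × 1.1 = 0.2165 m³/s
w_8 = (9.2 − 7.7)/2 = 0.75 m; q_8 = 0.26 × 0.20 × 0.75 = 0.03900 m³/s
Q = Σ qᵢ = 2.392 m³/s

2.39 m³/s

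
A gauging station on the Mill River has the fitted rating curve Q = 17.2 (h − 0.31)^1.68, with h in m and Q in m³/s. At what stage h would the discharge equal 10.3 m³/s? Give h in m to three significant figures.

1.05 m

h − h₀ = (Q/C)^(1/b) = (10.3/17.2)^(1/1.68) = 0.7370 m
h = 0.31 + 0.7370 = 1.047 m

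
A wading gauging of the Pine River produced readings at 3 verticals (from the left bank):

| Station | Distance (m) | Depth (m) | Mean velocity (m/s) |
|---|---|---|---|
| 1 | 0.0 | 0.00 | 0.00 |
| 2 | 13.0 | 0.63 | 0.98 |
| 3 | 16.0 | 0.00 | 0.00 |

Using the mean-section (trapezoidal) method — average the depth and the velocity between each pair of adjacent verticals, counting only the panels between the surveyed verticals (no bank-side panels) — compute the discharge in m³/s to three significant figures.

2.47 m³/s

Panel 1-2: Δb = 13 m, d̄ = (0.00+0.63)/2 = 0.315, v̄ = (0.00+0.98)/2 = 0.49 → q = 13×0.315×0.49 = 2.007 m³/s
Panel 2-3: Δb = 3 m, d̄ = (0.63+0.00)/2 = 0.315, v̄ = (0.98+0.00)/2 = 0.49 → q = 3×0.315×0.49 = 0.4631 m³/s
Q = Σ q = 2.470 m³/s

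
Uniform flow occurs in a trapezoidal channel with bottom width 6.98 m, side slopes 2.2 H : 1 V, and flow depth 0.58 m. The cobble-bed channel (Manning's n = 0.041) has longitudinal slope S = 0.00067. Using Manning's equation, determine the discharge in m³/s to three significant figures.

1.88 m³/s

A = (b + z·y)·y = (6.98 + 2.2×0.58)×0.58 = 4.788 m²
P = b + 2y√(1+z²) = 6.98 + 2×0.58×√(1+2.2²) = 9.783 m
R = A/P = 4.788/9.783 = 0.4895 m
Q = (1/n)·A·R^(2/3)·S^(1/2) = (1/0.041) × 4.788 × 0.4895^(2/3) × 0.00067^(1/2) = 1.878 m³/s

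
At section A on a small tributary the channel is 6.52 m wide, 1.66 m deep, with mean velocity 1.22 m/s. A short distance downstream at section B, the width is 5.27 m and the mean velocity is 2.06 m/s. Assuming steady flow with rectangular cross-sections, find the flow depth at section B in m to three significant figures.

1.22 m

Q = A₁V₁ = (6.52×1.66) × 1.22 = 13.20 m³/s
d₂ = Q/(b₂ V₂) = 13.20/(5.27×2.06) = 1.216 m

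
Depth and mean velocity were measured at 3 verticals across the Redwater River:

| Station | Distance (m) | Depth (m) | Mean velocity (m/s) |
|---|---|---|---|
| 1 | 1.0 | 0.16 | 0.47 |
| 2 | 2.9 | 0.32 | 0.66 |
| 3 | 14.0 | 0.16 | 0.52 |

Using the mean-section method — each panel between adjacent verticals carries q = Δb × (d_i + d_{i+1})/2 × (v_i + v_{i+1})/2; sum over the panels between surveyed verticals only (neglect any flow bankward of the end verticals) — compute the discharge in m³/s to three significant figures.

Panel 1-2: Δb = 1.9 m, d̄ = (0.16+0.32)/2 = 0.24, v̄ = (0.47+0.66)/2 = 0.565 → q = 1.9×0.24×0.565 = 0.2576 m³/s
Panel 2-3: Δb = 11.1 m, d̄ = (0.32+0.16)/2 = 0.24, v̄ = (0.66+0.52)/2 = 0.59 → q = 11.1×0.24×0.59 = 1.572 m³/s
Q = Σ q = 1.829 m³/s

1.83 m³/s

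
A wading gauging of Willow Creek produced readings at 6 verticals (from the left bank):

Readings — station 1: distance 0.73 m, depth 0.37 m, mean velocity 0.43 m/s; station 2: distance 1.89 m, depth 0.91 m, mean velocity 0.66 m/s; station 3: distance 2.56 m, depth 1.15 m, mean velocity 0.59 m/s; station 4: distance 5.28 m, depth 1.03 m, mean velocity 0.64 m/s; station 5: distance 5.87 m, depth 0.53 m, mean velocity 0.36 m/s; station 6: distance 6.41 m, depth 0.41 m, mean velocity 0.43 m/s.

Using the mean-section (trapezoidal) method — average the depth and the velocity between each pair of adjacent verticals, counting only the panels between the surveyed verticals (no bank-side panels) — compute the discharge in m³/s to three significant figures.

Panel 1-2: Δb = 1.16 m, d̄ = (0.37+0.91)/2 = 0.64, v̄ = (0.43+0.66)/2 = 0.545 → q = 1.16×0.64×0.545 = 0.4046 m³/s
Panel 2-3: Δb = 0.67 m, d̄ = (0.91+1.15)/2 = 1.03, v̄ = (0.66+0.59)/2 = 0.625 → q = 0.67×1.03×0.625 = 0.4313 m³/s
Panel 3-4: Δb = 2.72 m, d̄ = (1.15+1.03)/2 = 1.09, v̄ = (0.59+0.64)/2 = 0.615 → q = 2.72×1.09×0.615 = 1.823 m³/s
Panel 4-5: Δb = 0.59 m, d̄ = (1.03+0.53)/2 = 0.78, v̄ = (0.64+0.36)/2 = 0.5 → q = 0.59×0.78×0.5 = 0.2301 m³/s
Panel 5-6: Δb = 0.54 m, d̄ = (0.53+0.41)/2 = 0.47, v̄ = (0.36+0.43)/2 = 0.395 → q = 0.54×0.47×0.395 = 0.1003 m³/s
Q = Σ q = 2.990 m³/s

2.99 m³/s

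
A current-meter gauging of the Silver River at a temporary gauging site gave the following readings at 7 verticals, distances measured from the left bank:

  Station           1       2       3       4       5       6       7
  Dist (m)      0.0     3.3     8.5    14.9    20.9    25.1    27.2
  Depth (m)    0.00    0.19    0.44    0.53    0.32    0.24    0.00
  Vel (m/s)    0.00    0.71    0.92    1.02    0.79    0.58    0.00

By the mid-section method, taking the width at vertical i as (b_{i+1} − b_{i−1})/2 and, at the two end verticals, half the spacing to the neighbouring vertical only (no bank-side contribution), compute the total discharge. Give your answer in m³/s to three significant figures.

w_2 = (8.5 − 0.0)/2 = 4.25 m; q_2 = 0.71 × 0.19 × 4.25 = 0.5733 m³/s
w_3 = (14.9 − 3.3)/2 = 5.8 m; q_3 = 0.92 × 0.44 × 5.8 = 2.348 m³/s
w_4 = (20.9 − 8.5)/2 = 6.2 m; q_4 = 1.02 × 0.53 × 6.2 = 3.352 m³/s
w_5 = (25.1 − 14.9)/2 = 5.1 m; q_5 = 0.79 × 0.32 × 5.1 = 1.289 m³/s
w_6 = (27.2 − 20.9)/2 = 3.15 m; q_6 = 0.58 × 0.24 × 3.15 = 0.4385 m³/s
Stations 1, 7 contribute zero (depth or velocity is 0).
Q = Σ qᵢ = 8.001 m³/s

8.00 m³/s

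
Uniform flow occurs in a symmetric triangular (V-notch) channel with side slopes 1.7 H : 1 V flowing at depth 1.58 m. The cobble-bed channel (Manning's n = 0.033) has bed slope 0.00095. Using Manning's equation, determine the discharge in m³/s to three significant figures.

A = z·y² = 1.7×1.58² = 4.244 m²
P = 2y√(1+z²) = 2×1.58×√(1+1.7²) = 6.232 m
R = A/P = 4.244/6.232 = 0.6809 m
Q = (1/n)·A·R^(2/3)·S^(1/2) = (1/0.033) × 4.244 × 0.6809^(2/3) × 0.00095^(1/2) = 3.068 m³/s

3.07 m³/s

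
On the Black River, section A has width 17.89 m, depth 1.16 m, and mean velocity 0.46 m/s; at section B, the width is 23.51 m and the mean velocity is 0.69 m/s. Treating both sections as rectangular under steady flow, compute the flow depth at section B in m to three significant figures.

0.588 m

Q = A₁V₁ = (17.89×1.16) × 0.46 = 9.546 m³/s
d₂ = Q/(b₂ V₂) = 9.546/(23.51×0.69) = 0.5885 m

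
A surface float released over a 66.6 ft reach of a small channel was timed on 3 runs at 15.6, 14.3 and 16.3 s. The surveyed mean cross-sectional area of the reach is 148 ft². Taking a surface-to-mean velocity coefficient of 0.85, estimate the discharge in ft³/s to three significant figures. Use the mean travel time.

t̄ = (15.6 + 14.3 + 16.3) / 3 = 15.4 s
v_surface = L / t̄ = 66.6 / 15.4 = 4.325 ft/s
v_mean = 0.85 × 4.325 = 3.676 ft/s
Q = A × v_mean = 148 × 3.676 = 544.0 ft³/s

544 ft³/s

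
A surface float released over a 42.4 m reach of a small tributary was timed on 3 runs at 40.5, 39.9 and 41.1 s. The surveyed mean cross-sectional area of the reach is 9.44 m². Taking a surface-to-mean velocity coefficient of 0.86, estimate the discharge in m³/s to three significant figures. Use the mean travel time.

8.50 m³/s

t̄ = (40.5 + 39.9 + 41.1) / 3 = 40.5 s
v_surface = L / t̄ = 42.4 / 40.5 = 1.047 m/s
v_mean = 0.86 × 1.047 = 0.9003 m/s
Q = A × v_mean = 9.44 × 0.9003 = 8.499 m³/s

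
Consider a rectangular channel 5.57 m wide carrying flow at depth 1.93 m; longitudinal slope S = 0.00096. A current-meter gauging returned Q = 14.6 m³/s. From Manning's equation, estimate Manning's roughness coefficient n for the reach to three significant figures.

0.0249

A = b·y = 5.57 × 1.93 = 10.75 m²
P = b + 2y = 5.57 + 2×1.93 = 9.430 m
R = A/P = 10.75/9.430 = 1.140 m
n = (1/Q)·A·R^(2/3)·S^(1/2) = (1/14.6) × 10.75 × 1.091 × 0.03098 = 0.02490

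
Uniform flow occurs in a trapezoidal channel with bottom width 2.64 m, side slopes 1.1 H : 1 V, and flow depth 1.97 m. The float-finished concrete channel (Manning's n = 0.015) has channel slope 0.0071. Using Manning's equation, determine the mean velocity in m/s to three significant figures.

A = (b + z·y)·y = (2.64 + 1.1×1.97)×1.97 = 9.470 m²
P = b + 2y√(1+z²) = 2.64 + 2×1.97×√(1+1.1²) = 8.497 m
R = A/P = 9.470/8.497 = 1.114 m
Q = (1/n)·A·R^(2/3)·S^(1/2) = (1/0.015) × 9.470 × 1.114^(2/3) × 0.0071^(1/2) = 57.18 m³/s
V = Q/A = 57.18/9.470 = 6.038 m/s

6.04 m/s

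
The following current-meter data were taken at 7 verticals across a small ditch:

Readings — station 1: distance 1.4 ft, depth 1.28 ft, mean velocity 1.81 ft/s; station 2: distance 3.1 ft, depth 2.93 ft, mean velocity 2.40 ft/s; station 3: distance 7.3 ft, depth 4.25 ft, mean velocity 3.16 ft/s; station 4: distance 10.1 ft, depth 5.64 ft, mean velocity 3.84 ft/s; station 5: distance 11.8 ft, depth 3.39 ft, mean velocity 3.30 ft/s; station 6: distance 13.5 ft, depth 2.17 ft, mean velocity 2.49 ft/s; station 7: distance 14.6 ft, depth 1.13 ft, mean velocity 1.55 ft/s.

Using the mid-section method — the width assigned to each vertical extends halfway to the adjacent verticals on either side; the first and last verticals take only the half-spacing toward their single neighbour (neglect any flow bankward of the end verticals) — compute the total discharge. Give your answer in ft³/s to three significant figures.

146 ft³/s

w_1 = (3.1 − 1.4)/2 = 0.85 ft; q_1 = 1.81 × 1.28 × 0.85 = 1.969 ft³/s
w_2 = (7.3 − 1.4)/2 = 2.95 ft; q_2 = 2.40 × 2.93 × 2.95 = 20.74 ft³/s
w_3 = (10.1 − 3.1)/2 = 3.5 ft; q_3 = 3.16 × 4.25 × 3.5 = 47.01 ft³/s
w_4 = (11.8 − 7.3)/2 = 2.25 ft; q_4 = 3.84 × 5.64 × 2.25 = 48.73 ft³/s
w_5 = (13.5 − 10.1)/2 = 1.7 ft; q_5 = 3.30 × 3.39 × 1.7 = 19.02 ft³/s
w_6 = (14.6 − 11.8)/2 = 1.4 ft; q_6 = 2.49 × 2.17 × 1.4 = 7.565 ft³/s
w_7 = (14.6 − 13.5)/2 = 0.55 ft; q_7 = 1.55 × 1.13 × 0.55 = 0.9633 ft³/s
Q = Σ qᵢ = 146.0 ft³/s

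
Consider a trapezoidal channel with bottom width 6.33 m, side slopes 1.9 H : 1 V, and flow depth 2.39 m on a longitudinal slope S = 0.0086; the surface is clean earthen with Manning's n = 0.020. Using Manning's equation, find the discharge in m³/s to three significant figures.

162 m³/s

A = (b + z·y)·y = (6.33 + 1.9×2.39)×2.39 = 25.98 m²
P = b + 2y√(1+z²) = 6.33 + 2×2.39×√(1+1.9²) = 16.59 m
R = A/P = 25.98/16.59 = 1.566 m
Q = (1/n)·A·R^(2/3)·S^(1/2) = (1/0.020) × 25.98 × 1.566^(2/3) × 0.0086^(1/2) = 162.4 m³/s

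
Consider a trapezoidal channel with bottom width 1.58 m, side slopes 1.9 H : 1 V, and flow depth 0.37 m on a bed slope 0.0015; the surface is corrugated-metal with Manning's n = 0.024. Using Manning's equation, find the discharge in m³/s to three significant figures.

0.565 m³/s

A = (b + z·y)·y = (1.58 + 1.9×0.37)×0.37 = 0.8447 m²
P = b + 2y√(1+z²) = 1.58 + 2×0.37×√(1+1.9²) = 3.169 m
R = A/P = 0.8447/3.169 = 0.2666 m
Q = (1/n)·A·R^(2/3)·S^(1/2) = (1/0.024) × 0.8447 × 0.2666^(2/3) × 0.0015^(1/2) = 0.5646 m³/s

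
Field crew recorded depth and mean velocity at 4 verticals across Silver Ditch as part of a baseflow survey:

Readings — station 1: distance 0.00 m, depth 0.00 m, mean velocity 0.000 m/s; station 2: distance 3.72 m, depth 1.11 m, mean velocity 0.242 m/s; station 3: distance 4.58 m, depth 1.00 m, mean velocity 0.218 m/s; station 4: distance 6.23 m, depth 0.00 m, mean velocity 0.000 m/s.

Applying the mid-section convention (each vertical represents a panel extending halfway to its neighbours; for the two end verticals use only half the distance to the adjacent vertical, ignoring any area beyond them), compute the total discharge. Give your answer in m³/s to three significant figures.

0.889 m³/s

w_2 = (4.58 − 0.00)/2 = 2.29 m; q_2 = 0.242 × 1.11 × 2.29 = 0.6151 m³/s
w_3 = (6.23 − 3.72)/2 = 1.255 m; q_3 = 0.218 × 1.00 × 1.255 = 0.2736 m³/s
Stations 1, 4 contribute zero (depth or velocity is 0).
Q = Σ qᵢ = 0.8887 m³/s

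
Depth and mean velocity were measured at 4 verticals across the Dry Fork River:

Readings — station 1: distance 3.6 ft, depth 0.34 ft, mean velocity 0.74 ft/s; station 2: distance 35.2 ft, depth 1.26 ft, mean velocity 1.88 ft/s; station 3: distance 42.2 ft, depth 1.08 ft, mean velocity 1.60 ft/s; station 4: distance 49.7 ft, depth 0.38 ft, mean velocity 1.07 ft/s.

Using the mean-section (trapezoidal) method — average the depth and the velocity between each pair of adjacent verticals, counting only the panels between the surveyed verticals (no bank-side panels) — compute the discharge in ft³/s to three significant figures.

54.7 ft³/s

Panel 1-2: Δb = 31.6 ft, d̄ = (0.34+1.26)/2 = 0.8, v̄ = (0.74+1.88)/2 = 1.31 → q = 31.6×0.8×1.31 = 33.12 ft³/s
Panel 2-3: Δb = 7 ft, d̄ = (1.26+1.08)/2 = 1.17, v̄ = (1.88+1.60)/2 = 1.74 → q = 7×1.17×1.74 = 14.25 ft³/s
Panel 3-4: Δb = 7.5 ft, d̄ = (1.08+0.38)/2 = 0.73, v̄ = (1.60+1.07)/2 = 1.335 → q = 7.5×0.73×1.335 = 7.309 ft³/s
Q = Σ q = 54.68 ft³/s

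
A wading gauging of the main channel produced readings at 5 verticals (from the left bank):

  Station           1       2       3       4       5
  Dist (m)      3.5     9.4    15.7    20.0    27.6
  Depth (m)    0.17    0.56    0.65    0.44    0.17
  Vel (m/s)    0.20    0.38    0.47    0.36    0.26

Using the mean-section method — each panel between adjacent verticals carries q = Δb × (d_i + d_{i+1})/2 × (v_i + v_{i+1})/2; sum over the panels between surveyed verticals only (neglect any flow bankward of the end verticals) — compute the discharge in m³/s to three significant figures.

Panel 1-2: Δb = 5.9 m, d̄ = (0.17+0.56)/2 = 0.365, v̄ = (0.20+0.38)/2 = 0.29 → q = 5.9×0.365×0.29 = 0.6245 m³/s
Panel 2-3: Δb = 6.3 m, d̄ = (0.56+0.65)/2 = 0.605, v̄ = (0.38+0.47)/2 = 0.425 → q = 6.3×0.605×0.425 = 1.620 m³/s
Panel 3-4: Δb = 4.3 m, d̄ = (0.65+0.44)/2 = 0.545, v̄ = (0.47+0.36)/2 = 0.415 → q = 4.3×0.545×0.415 = 0.9726 m³/s
Panel 4-5: Δb = 7.6 m, d̄ = (0.44+0.17)/2 = 0.305, v̄ = (0.36+0.26)/2 = 0.31 → q = 7.6×0.305×0.31 = 0.7186 m³/s
Q = Σ q = 3.936 m³/s

3.94 m³/s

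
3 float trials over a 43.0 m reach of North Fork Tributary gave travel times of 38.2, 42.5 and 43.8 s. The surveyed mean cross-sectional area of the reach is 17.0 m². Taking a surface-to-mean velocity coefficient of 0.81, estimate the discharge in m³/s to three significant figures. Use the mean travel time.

t̄ = (38.2 + 42.5 + 43.8) / 3 = 41.5 s
v_surface = L / t̄ = 43.0 / 41.5 = 1.036 m/s
v_mean = 0.81 × 1.036 = 0.8393 m/s
Q = A × v_mean = 17.0 × 0.8393 = 14.27 m³/s

14.3 m³/s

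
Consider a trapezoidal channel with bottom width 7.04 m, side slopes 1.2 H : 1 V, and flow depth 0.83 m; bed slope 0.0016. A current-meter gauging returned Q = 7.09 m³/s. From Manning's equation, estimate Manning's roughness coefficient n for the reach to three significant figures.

0.0295

A = (b + z·y)·y = (7.04 + 1.2×0.83)×0.83 = 6.670 m²
P = b + 2y√(1+z²) = 7.04 + 2×0.83×√(1+1.2²) = 9.633 m
R = A/P = 6.670/9.633 = 0.6924 m
n = (1/Q)·A·R^(2/3)·S^(1/2) = (1/7.09) × 6.670 × 0.7827 × 0.04000 = 0.02945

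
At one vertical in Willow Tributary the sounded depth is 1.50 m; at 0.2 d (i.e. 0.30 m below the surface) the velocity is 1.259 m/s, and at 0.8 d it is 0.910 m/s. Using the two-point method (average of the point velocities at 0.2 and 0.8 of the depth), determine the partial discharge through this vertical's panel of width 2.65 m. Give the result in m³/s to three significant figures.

v̄ = (1.259 + 0.910) / 2 = 1.085 m/s
q = v̄ × d × w = 1.085 × 1.50 × 2.65 = 4.311 m³/s

4.31 m³/s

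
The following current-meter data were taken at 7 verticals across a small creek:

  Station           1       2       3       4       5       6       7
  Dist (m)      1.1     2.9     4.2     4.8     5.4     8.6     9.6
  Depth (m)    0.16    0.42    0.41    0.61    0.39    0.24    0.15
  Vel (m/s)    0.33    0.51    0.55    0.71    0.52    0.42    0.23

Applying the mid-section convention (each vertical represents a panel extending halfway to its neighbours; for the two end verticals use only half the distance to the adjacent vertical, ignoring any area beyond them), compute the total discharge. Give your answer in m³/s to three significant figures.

1.47 m³/s

w_1 = (2.9 − 1.1)/2 = 0.9 m; q_1 = 0.33 × 0.16 × 0.9 = 0.04752 m³/s
w_2 = (4.2 − 1.1)/2 = 1.55 m; q_2 = 0.51 × 0.42 × 1.55 = 0.3320 m³/s
w_3 = (4.8 − 2.9)/2 = 0.95 m; q_3 = 0.55 × 0.41 × 0.95 = 0.2142 m³/s
w_4 = (5.4 − 4.2)/2 = 0.6 m; q_4 = 0.71 × 0.61 × 0.6 = 0.2599 m³/s
w_5 = (8.6 − 4.8)/2 = 1.9 m; q_5 = 0.52 × 0.39 × 1.9 = 0.3853 m³/s
w_6 = (9.6 − 5.4)/2 = 2.1 m; q_6 = 0.42 × 0.24 × 2.1 = 0.2117 m³/s
w_7 = (9.6 − 8.6)/2 = 0.5 m; q_7 = 0.23 × 0.15 × 0.5 = 0.01725 m³/s
Q = Σ qᵢ = 1.468 m³/s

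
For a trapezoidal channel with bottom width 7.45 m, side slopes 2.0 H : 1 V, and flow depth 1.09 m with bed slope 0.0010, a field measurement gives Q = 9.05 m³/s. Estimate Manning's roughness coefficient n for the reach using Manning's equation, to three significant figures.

0.0330

A = (b + z·y)·y = (7.45 + 2.0×1.09)×1.09 = 10.50 m²
P = b + 2y√(1+z²) = 7.45 + 2×1.09×√(1+2.0²) = 12.32 m
R = A/P = 10.50/12.32 = 0.8517 m
n = (1/Q)·A·R^(2/3)·S^(1/2) = (1/9.05) × 10.50 × 0.8985 × 0.03162 = 0.03296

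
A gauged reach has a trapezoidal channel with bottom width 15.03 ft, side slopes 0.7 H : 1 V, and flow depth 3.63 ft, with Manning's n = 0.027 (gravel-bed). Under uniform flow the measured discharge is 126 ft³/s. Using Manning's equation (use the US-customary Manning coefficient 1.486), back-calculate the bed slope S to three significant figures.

A = (b + z·y)·y = (15.03 + 0.7×3.63)×3.63 = 63.78 ft²
P = b + 2y√(1+z²) = 15.03 + 2×3.63×√(1+0.7²) = 23.89 ft
R = A/P = 63.78/23.89 = 2.670 ft
S = (Q·n / (1.486·A·R^(2/3)))² = (126×0.027 / (1.486×63.78×1.924))² = 0.0003479

0.000348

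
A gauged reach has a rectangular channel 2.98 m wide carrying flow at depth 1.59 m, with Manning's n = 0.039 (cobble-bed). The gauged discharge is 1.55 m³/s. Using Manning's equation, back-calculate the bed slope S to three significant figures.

A = b·y = 2.98 × 1.59 = 4.738 m²
P = b + 2y = 2.98 + 2×1.59 = 6.160 m
R = A/P = 4.738/6.160 = 0.7692 m
S = (Q·n / (1·A·R^(2/3)))² = (1.55×0.039 / (1×4.738×0.8395))² = 0.0002310

0.000231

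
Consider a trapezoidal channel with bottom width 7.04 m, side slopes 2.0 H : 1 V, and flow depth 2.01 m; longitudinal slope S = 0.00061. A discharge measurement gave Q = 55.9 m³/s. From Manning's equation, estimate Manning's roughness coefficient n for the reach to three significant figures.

A = (b + z·y)·y = (7.04 + 2.0×2.01)×2.01 = 22.23 m²
P = b + 2y√(1+z²) = 7.04 + 2×2.01×√(1+2.0²) = 16.03 m
R = A/P = 22.23/16.03 = 1.387 m
n = (1/Q)·A·R^(2/3)·S^(1/2) = (1/55.9) × 22.23 × 1.244 × 0.02470 = 0.01222

0.0122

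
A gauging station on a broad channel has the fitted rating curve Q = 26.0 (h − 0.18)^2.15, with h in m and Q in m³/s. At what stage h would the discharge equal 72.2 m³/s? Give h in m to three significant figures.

h − h₀ = (Q/C)^(1/b) = (72.2/26.0)^(1/2.15) = 1.608 m
h = 0.18 + 1.608 = 1.788 m

1.79 m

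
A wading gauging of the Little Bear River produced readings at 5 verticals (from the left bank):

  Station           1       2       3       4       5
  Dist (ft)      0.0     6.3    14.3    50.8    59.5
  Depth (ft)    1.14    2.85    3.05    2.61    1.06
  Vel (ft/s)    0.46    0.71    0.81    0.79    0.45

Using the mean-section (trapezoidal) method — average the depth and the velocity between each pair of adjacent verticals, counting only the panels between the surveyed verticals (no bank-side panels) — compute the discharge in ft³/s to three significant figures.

118 ft³/s

Panel 1-2: Δb = 6.3 ft, d̄ = (1.14+2.85)/2 = 1.995, v̄ = (0.46+0.71)/2 = 0.585 → q = 6.3×1.995×0.585 = 7.353 ft³/s
Panel 2-3: Δb = 8 ft, d̄ = (2.85+3.05)/2 = 2.95, v̄ = (0.71+0.81)/2 = 0.76 → q = 8×2.95×0.76 = 17.94 ft³/s
Panel 3-4: Δb = 36.5 ft, d̄ = (3.05+2.61)/2 = 2.83, v̄ = (0.81+0.79)/2 = 0.8 → q = 36.5×2.83×0.8 = 82.64 ft³/s
Panel 4-5: Δb = 8.7 ft, d̄ = (2.61+1.06)/2 = 1.835, v̄ = (0.79+0.45)/2 = 0.62 → q = 8.7×1.835×0.62 = 9.898 ft³/s
Q = Σ q = 117.8 ft³/s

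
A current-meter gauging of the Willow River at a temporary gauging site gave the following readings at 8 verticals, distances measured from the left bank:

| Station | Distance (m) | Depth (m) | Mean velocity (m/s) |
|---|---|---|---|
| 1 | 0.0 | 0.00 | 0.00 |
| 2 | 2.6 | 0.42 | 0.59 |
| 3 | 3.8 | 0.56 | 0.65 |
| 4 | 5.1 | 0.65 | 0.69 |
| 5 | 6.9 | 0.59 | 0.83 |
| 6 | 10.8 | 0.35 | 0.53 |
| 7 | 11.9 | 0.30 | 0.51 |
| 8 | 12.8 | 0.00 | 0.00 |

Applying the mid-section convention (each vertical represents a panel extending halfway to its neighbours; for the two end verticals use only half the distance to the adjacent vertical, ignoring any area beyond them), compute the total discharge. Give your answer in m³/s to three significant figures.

w_2 = (3.8 − 0.0)/2 = 1.9 m; q_2 = 0.59 × 0.42 × 1.9 = 0.4708 m³/s
w_3 = (5.1 − 2.6)/2 = 1.25 m; q_3 = 0.65 × 0.56 × 1.25 = 0.4550 m³/s
w_4 = (6.9 − 3.8)/2 = 1.55 m; q_4 = 0.69 × 0.65 × 1.55 = 0.6952 m³/s
w_5 = (10.8 − 5.1)/2 = 2.85 m; q_5 = 0.83 × 0.59 × 2.85 = 1.396 m³/s
w_6 = (11.9 − 6.9)/2 = 2.5 m; q_6 = 0.53 × 0.35 × 2.5 = 0.4638 m³/s
w_7 = (12.8 − 10.8)/2 = 1 m; q_7 = 0.51 × 0.30 × 1 = 0.1530 m³/s
Stations 1, 8 contribute zero (depth or velocity is 0).
Q = Σ qᵢ = 3.633 m³/s

3.63 m³/s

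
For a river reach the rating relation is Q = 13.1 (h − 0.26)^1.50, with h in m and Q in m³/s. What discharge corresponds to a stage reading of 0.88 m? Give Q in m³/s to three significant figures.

6.40 m³/s

Q = 13.1 × (0.88 − 0.26)^1.50 = 13.1 × 0.62^1.50 = 6.395 m³/s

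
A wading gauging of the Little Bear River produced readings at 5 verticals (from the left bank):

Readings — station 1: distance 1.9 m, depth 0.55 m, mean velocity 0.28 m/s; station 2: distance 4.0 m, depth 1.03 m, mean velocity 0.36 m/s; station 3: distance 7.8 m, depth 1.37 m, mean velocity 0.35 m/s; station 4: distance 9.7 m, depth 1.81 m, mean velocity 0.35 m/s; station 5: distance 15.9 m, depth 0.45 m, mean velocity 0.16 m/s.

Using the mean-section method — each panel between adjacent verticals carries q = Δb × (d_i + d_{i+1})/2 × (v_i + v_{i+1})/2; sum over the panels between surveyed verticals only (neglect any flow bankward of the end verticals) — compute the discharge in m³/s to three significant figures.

4.99 m³/s

Panel 1-2: Δb = 2.1 m, d̄ = (0.55+1.03)/2 = 0.79, v̄ = (0.28+0.36)/2 = 0.32 → q = 2.1×0.79×0.32 = 0.5309 m³/s
Panel 2-3: Δb = 3.8 m, d̄ = (1.03+1.37)/2 = 1.2, v̄ = (0.36+0.35)/2 = 0.355 → q = 3.8×1.2×0.355 = 1.619 m³/s
Panel 3-4: Δb = 1.9 m, d̄ = (1.37+1.81)/2 = 1.59, v̄ = (0.35+0.35)/2 = 0.35 → q = 1.9×1.59×0.35 = 1.057 m³/s
Panel 4-5: Δb = 6.2 m, d̄ = (1.81+0.45)/2 = 1.13, v̄ = (0.35+0.16)/2 = 0.255 → q = 6.2×1.13×0.255 = 1.787 m³/s
Q = Σ q = 4.994 m³/s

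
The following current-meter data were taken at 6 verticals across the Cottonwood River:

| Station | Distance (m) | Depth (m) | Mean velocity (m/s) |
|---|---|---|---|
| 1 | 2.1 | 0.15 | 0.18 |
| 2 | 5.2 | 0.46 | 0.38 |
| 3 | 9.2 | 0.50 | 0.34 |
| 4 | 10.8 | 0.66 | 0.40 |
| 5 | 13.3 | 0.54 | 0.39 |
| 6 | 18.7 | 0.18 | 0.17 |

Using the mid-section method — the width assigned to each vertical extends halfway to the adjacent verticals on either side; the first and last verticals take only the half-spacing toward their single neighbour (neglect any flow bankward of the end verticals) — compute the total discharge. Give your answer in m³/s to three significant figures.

w_1 = (5.2 − 2.1)/2 = 1.55 m; q_1 = 0.18 × 0.15 × 1.55 = 0.04185 m³/s
w_2 = (9.2 − 2.1)/2 = 3.55 m; q_2 = 0.38 × 0.46 × 3.55 = 0.6205 m³/s
w_3 = (10.8 − 5.2)/2 = 2.8 m; q_3 = 0.34 × 0.50 × 2.8 = 0.4760 m³/s
w_4 = (13.3 − 9.2)/2 = 2.05 m; q_4 = 0.40 × 0.66 × 2.05 = 0.5412 m³/s
w_5 = (18.7 − 10.8)/2 = 3.95 m; q_5 = 0.39 × 0.54 × 3.95 = 0.8319 m³/s
w_6 = (18.7 − 13.3)/2 = 2.7 m; q_6 = 0.17 × 0.18 × 2.7 = 0.08262 m³/s
Q = Σ qᵢ = 2.594 m³/s

2.59 m³/s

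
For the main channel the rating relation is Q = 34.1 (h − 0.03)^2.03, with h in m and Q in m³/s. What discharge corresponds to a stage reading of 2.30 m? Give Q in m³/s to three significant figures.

180 m³/s

Q = 34.1 × (2.30 − 0.03)^2.03 = 34.1 × 2.27^2.03 = 180.1 m³/s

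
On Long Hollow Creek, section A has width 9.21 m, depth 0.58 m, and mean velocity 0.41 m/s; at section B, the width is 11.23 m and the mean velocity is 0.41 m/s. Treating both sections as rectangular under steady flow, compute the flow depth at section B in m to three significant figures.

Q = A₁V₁ = (9.21×0.58) × 0.41 = 2.190 m³/s
d₂ = Q/(b₂ V₂) = 2.190/(11.23×0.41) = 0.4757 m

0.476 m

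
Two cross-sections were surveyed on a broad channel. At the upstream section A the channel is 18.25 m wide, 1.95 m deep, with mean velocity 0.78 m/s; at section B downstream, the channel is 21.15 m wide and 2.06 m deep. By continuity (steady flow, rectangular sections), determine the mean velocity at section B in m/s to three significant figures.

Q = A₁V₁ = (18.25×1.95) × 0.78 = 27.76 m³/s
A₂ = 21.15 × 2.06 = 43.57 m²
V₂ = Q/A₂ = 27.76/43.57 = 0.6371 m/s

0.637 m/s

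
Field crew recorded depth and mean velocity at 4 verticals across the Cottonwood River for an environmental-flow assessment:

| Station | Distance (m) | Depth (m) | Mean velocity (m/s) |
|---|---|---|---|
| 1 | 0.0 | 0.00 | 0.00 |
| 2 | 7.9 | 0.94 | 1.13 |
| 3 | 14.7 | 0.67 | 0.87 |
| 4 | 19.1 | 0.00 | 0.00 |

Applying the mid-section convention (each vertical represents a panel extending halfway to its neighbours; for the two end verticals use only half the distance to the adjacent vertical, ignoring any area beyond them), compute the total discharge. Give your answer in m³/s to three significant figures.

11.1 m³/s

w_2 = (14.7 − 0.0)/2 = 7.35 m; q_2 = 1.13 × 0.94 × 7.35 = 7.807 m³/s
w_3 = (19.1 − 7.9)/2 = 5.6 m; q_3 = 0.87 × 0.67 × 5.6 = 3.264 m³/s
Stations 1, 4 contribute zero (depth or velocity is 0).
Q = Σ qᵢ = 11.07 m³/s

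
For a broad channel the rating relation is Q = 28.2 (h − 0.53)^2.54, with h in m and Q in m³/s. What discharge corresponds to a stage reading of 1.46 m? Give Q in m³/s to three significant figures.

23.5 m³/s

Q = 28.2 × (1.46 − 0.53)^2.54 = 28.2 × 0.93^2.54 = 23.45 m³/s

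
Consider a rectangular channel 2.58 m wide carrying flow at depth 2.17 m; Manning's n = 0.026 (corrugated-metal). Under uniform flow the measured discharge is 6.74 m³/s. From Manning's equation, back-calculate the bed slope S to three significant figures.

0.00130

A = b·y = 2.58 × 2.17 = 5.599 m²
P = b + 2y = 2.58 + 2×2.17 = 6.920 m
R = A/P = 5.599/6.920 = 0.8090 m
S = (Q·n / (1·A·R^(2/3)))² = (6.74×0.026 / (1×5.599×0.8683))² = 0.001300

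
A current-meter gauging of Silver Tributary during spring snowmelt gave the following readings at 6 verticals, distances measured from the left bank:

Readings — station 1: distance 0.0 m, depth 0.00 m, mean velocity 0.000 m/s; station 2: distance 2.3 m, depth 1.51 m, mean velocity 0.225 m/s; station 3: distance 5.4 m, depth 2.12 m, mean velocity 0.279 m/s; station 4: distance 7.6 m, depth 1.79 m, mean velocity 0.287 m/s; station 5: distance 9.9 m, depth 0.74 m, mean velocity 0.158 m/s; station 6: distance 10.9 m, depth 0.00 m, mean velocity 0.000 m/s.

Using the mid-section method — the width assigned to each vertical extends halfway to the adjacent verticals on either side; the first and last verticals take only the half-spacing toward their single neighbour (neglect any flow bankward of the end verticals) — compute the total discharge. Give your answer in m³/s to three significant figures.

3.83 m³/s

w_2 = (5.4 − 0.0)/2 = 2.7 m; q_2 = 0.225 × 1.51 × 2.7 = 0.9173 m³/s
w_3 = (7.6 − 2.3)/2 = 2.65 m; q_3 = 0.279 × 2.12 × 2.65 = 1.567 m³/s
w_4 = (9.9 − 5.4)/2 = 2.25 m; q_4 = 0.287 × 1.79 × 2.25 = 1.156 m³/s
w_5 = (10.9 − 7.6)/2 = 1.65 m; q_5 = 0.158 × 0.74 × 1.65 = 0.1929 m³/s
Stations 1, 6 contribute zero (depth or velocity is 0).
Q = Σ qᵢ = 3.834 m³/s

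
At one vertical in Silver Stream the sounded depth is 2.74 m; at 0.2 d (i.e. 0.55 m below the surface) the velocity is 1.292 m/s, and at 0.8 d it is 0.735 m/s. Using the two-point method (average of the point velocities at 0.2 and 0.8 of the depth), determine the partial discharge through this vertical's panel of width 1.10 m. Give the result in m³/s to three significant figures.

3.05 m³/s

v̄ = (1.292 + 0.735) / 2 = 1.014 m/s
q = v̄ × d × w = 1.014 × 2.74 × 1.10 = 3.055 m³/s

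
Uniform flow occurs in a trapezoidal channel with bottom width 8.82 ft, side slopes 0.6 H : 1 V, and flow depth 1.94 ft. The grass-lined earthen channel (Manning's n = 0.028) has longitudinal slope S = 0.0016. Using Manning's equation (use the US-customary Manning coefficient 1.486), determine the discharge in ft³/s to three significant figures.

52.7 ft³/s

A = (b + z·y)·y = (8.82 + 0.6×1.94)×1.94 = 19.37 ft²
P = b + 2y√(1+z²) = 8.82 + 2×1.94×√(1+0.6²) = 13.34 ft
R = A/P = 19.37/13.34 = 1.451 ft
Q = (1.486/n)·A·R^(2/3)·S^(1/2) = (1.486/0.028) × 19.37 × 1.451^(2/3) × 0.0016^(1/2) = 52.71 ft³/s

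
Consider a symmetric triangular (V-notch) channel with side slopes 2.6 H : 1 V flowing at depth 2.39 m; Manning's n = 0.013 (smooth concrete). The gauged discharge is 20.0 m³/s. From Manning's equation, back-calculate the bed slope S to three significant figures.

A = z·y² = 2.6×2.39² = 14.85 m²
P = 2y√(1+z²) = 2×2.39×√(1+2.6²) = 13.32 m
R = A/P = 14.85/13.32 = 1.115 m
S = (Q·n / (1·A·R^(2/3)))² = (20.0×0.013 / (1×14.85×1.075))² = 0.0002650

0.000265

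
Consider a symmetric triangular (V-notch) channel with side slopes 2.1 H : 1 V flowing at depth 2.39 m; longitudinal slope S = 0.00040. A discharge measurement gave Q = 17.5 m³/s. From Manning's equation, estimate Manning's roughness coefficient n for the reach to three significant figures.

A = z·y² = 2.1×2.39² = 12.00 m²
P = 2y√(1+z²) = 2×2.39×√(1+2.1²) = 11.12 m
R = A/P = 12.00/11.12 = 1.079 m
n = (1/Q)·A·R^(2/3)·S^(1/2) = (1/17.5) × 12.00 × 1.052 × 0.02000 = 0.01442

0.0144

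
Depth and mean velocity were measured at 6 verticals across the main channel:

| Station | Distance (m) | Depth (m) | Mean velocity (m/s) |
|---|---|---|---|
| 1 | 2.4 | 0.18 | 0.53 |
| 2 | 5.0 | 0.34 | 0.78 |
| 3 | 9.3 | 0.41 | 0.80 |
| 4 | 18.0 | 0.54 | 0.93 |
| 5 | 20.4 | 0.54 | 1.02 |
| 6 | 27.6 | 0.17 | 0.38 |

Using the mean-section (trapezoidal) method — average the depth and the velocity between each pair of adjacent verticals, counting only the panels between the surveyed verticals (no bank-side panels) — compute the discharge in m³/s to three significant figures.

Panel 1-2: Δb = 2.6 m, d̄ = (0.18+0.34)/2 = 0.26, v̄ = (0.53+0.78)/2 = 0.655 → q = 2.6×0.26×0.655 = 0.4428 m³/s
Panel 2-3: Δb = 4.3 m, d̄ = (0.34+0.41)/2 = 0.375, v̄ = (0.78+0.80)/2 = 0.79 → q = 4.3×0.375×0.79 = 1.274 m³/s
Panel 3-4: Δb = 8.7 m, d̄ = (0.41+0.54)/2 = 0.475, v̄ = (0.80+0.93)/2 = 0.865 → q = 8.7×0.475×0.865 = 3.575 m³/s
Panel 4-5: Δb = 2.4 m, d̄ = (0.54+0.54)/2 = 0.54, v̄ = (0.93+1.02)/2 = 0.975 → q = 2.4×0.54×0.975 = 1.264 m³/s
Panel 5-6: Δb = 7.2 m, d̄ = (0.54+0.17)/2 = 0.355, v̄ = (1.02+0.38)/2 = 0.7 → q = 7.2×0.355×0.7 = 1.789 m³/s
Q = Σ q = 8.344 m³/s

8.34 m³/s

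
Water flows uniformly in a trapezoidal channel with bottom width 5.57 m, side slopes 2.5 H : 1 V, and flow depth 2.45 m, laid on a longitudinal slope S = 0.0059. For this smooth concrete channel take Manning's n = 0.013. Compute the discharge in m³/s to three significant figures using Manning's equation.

224 m³/s

A = (b + z·y)·y = (5.57 + 2.5×2.45)×2.45 = 28.65 m²
P = b + 2y√(1+z²) = 5.57 + 2×2.45×√(1+2.5²) = 18.76 m
R = A/P = 28.65/18.76 = 1.527 m
Q = (1/n)·A·R^(2/3)·S^(1/2) = (1/0.013) × 28.65 × 1.527^(2/3) × 0.0059^(1/2) = 224.5 m³/s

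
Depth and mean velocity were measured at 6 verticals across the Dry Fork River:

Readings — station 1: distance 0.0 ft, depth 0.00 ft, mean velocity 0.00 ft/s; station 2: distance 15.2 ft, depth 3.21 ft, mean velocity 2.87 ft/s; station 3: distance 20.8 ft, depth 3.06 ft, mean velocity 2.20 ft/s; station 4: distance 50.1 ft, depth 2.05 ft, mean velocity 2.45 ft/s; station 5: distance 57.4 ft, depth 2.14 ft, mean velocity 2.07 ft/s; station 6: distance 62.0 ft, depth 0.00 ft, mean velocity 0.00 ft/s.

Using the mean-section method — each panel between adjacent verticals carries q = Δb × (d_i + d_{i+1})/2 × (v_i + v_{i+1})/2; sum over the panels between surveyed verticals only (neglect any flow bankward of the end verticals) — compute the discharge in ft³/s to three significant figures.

293 ft³/s

Panel 1-2: Δb = 15.2 ft, d̄ = (0.00+3.21)/2 = 1.605, v̄ = (0.00+2.87)/2 = 1.435 → q = 15.2×1.605×1.435 = 35.01 ft³/s
Panel 2-3: Δb = 5.6 ft, d̄ = (3.21+3.06)/2 = 3.135, v̄ = (2.87+2.20)/2 = 2.535 → q = 5.6×3.135×2.535 = 44.50 ft³/s
Panel 3-4: Δb = 29.3 ft, d̄ = (3.06+2.05)/2 = 2.555, v̄ = (2.20+2.45)/2 = 2.325 → q = 29.3×2.555×2.325 = 174.1 ft³/s
Panel 4-5: Δb = 7.3 ft, d̄ = (2.05+2.14)/2 = 2.095, v̄ = (2.45+2.07)/2 = 2.26 → q = 7.3×2.095×2.26 = 34.56 ft³/s
Panel 5-6: Δb = 4.6 ft, d̄ = (2.14+0.00)/2 = 1.07, v̄ = (2.07+0.00)/2 = 1.035 → q = 4.6×1.07×1.035 = 5.094 ft³/s
Q = Σ q = 293.2 ft³/s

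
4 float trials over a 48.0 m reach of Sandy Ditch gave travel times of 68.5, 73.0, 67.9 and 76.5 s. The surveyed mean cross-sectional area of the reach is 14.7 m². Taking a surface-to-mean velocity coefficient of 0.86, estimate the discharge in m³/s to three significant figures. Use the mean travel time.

8.49 m³/s

t̄ = (68.5 + 73.0 + 67.9 + 76.5) / 4 = 71.475 s
v_surface = L / t̄ = 48.0 / 71.475 = 0.6716 m/s
v_mean = 0.86 × 0.6716 = 0.5775 m/s
Q = A × v_mean = 14.7 × 0.5775 = 8.490 m³/s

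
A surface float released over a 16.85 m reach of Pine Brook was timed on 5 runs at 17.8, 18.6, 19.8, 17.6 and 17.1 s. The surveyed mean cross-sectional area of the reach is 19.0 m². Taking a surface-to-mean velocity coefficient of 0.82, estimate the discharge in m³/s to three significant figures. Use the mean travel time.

t̄ = (17.8 + 18.6 + 19.8 + 17.6 + 17.1) / 5 = 18.18 s
v_surface = L / t̄ = 16.85 / 18.18 = 0.9268 m/s
v_mean = 0.82 × 0.9268 = 0.7600 m/s
Q = A × v_mean = 19.0 × 0.7600 = 14.44 m³/s

14.4 m³/s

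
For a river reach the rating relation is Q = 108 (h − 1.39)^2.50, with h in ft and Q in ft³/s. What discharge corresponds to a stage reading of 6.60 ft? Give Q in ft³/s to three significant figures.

Q = 108 × (6.60 − 1.39)^2.50 = 108 × 5.21^2.50 = 6691 ft³/s

6690 ft³/s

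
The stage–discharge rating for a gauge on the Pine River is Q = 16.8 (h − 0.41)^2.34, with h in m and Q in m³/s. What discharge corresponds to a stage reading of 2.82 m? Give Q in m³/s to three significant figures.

132 m³/s

Q = 16.8 × (2.82 − 0.41)^2.34 = 16.8 × 2.41^2.34 = 131.6 m³/s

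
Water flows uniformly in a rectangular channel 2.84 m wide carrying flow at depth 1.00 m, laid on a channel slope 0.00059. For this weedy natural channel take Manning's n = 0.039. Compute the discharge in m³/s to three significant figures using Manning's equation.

1.24 m³/s

A = b·y = 2.84 × 1.00 = 2.840 m²
P = b + 2y = 2.84 + 2×1.00 = 4.840 m
R = A/P = 2.840/4.840 = 0.5868 m
Q = (1/n)·A·R^(2/3)·S^(1/2) = (1/0.039) × 2.840 × 0.5868^(2/3) × 0.00059^(1/2) = 1.240 m³/s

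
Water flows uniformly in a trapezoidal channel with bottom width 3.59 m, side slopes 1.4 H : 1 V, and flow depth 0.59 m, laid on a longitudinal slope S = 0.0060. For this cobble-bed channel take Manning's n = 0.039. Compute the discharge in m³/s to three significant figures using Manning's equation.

3.10 m³/s

A = (b + z·y)·y = (3.59 + 1.4×0.59)×0.59 = 2.605 m²
P = b + 2y√(1+z²) = 3.59 + 2×0.59×√(1+1.4²) = 5.620 m
R = A/P = 2.605/5.620 = 0.4636 m
Q = (1/n)·A·R^(2/3)·S^(1/2) = (1/0.039) × 2.605 × 0.4636^(2/3) × 0.0060^(1/2) = 3.100 m³/s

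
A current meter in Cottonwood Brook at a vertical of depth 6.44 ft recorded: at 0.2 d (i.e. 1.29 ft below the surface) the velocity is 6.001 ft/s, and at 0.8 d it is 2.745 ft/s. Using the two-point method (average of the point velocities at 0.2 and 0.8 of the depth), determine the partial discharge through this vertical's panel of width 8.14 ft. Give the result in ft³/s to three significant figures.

v̄ = (6.001 + 2.745) / 2 = 4.373 ft/s
q = v̄ × d × w = 4.373 × 6.44 × 8.14 = 229.2 ft³/s

229 ft³/s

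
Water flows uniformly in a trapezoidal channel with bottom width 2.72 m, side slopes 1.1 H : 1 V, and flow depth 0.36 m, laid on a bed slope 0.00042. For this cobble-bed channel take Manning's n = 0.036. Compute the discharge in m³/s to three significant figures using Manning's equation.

0.284 m³/s

A = (b + z·y)·y = (2.72 + 1.1×0.36)×0.36 = 1.122 m²
P = b + 2y√(1+z²) = 2.72 + 2×0.36×√(1+1.1²) = 3.790 m
R = A/P = 1.122/3.790 = 0.2960 m
Q = (1/n)·A·R^(2/3)·S^(1/2) = (1/0.036) × 1.122 × 0.2960^(2/3) × 0.00042^(1/2) = 0.2836 m³/s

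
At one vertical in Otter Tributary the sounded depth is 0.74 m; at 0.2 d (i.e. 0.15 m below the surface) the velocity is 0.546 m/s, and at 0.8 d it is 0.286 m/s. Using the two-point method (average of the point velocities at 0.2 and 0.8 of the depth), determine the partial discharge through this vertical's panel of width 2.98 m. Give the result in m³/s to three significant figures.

v̄ = (0.546 + 0.286) / 2 = 0.4160 m/s
q = v̄ × d × w = 0.4160 × 0.74 × 2.98 = 0.9174 m³/s

0.917 m³/s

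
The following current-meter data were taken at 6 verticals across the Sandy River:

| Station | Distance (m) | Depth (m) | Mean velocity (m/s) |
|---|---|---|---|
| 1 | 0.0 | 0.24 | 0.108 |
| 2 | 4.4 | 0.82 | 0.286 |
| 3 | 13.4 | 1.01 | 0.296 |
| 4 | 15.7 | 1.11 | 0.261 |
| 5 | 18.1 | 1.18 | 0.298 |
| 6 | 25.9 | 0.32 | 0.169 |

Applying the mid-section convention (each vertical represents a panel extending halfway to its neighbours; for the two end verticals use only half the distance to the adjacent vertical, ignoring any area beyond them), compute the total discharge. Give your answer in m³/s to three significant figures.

w_1 = (4.4 − 0.0)/2 = 2.2 m; q_1 = 0.108 × 0.24 × 2.2 = 0.05702 m³/s
w_2 = (13.4 − 0.0)/2 = 6.7 m; q_2 = 0.286 × 0.82 × 6.7 = 1.571 m³/s
w_3 = (15.7 − 4.4)/2 = 5.65 m; q_3 = 0.296 × 1.01 × 5.65 = 1.689 m³/s
w_4 = (18.1 − 13.4)/2 = 2.35 m; q_4 = 0.261 × 1.11 × 2.35 = 0.6808 m³/s
w_5 = (25.9 − 15.7)/2 = 5.1 m; q_5 = 0.298 × 1.18 × 5.1 = 1.793 m³/s
w_6 = (25.9 − 18.1)/2 = 3.9 m; q_6 = 0.169 × 0.32 × 3.9 = 0.2109 m³/s
Q = Σ qᵢ = 6.003 m³/s

6.00 m³/s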